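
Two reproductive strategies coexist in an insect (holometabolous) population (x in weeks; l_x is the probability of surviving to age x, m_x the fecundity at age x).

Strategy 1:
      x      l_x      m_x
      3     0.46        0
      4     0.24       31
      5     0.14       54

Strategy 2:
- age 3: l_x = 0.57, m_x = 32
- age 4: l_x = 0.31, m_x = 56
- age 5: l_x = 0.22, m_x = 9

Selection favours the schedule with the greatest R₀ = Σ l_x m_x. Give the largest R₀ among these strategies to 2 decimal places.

Strategy 1: R₀ = 0.46×0 + 0.24×31 + 0.14×54 = 15.0000
Strategy 2: R₀ = 0.57×32 + 0.31×56 + 0.22×9 = 37.5800
Highest R₀: strategy 2 with 37.5800.

37.58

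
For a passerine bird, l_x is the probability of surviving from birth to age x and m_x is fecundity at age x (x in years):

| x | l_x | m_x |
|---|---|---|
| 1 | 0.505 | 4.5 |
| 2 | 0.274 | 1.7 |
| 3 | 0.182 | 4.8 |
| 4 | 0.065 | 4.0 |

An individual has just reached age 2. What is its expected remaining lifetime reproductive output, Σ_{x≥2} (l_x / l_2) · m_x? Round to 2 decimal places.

l_2 = 0.274. Conditional survival from age 2 to x is l_x / l_2.
  x=2: (0.274/0.274) × 1.7 = 1.7000
  x=3: (0.182/0.274) × 4.8 = 3.1883
  x=4: (0.065/0.274) × 4.0 = 0.9489
Sum = 1.7000 + 3.1883 + 0.9489 = 5.8372

5.84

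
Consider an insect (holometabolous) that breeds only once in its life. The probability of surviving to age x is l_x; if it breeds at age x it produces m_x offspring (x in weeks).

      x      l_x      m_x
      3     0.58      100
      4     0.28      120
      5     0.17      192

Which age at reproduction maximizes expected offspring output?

3

Expected offspring if breeding at age x = l_x × m_x:
  age 3: 0.58 × 100 = 58.000
  age 4: 0.28 × 120 = 33.600
  age 5: 0.17 × 192 = 32.640
Maximum at age 3 (58.000).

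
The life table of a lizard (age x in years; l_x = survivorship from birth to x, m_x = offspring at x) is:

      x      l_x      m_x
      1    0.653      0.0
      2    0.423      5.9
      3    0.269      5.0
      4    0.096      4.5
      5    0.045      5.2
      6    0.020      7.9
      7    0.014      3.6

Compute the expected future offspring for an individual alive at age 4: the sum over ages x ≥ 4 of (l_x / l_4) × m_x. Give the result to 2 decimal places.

l_4 = 0.096. Conditional survival from age 4 to x is l_x / l_4.
  x=4: (0.096/0.096) × 4.5 = 4.5000
  x=5: (0.045/0.096) × 5.2 = 2.4375
  x=6: (0.020/0.096) × 7.9 = 1.6458
  x=7: (0.014/0.096) × 3.6 = 0.5250
Sum = 4.5000 + 2.4375 + 1.6458 + 0.5250 = 9.1083

9.11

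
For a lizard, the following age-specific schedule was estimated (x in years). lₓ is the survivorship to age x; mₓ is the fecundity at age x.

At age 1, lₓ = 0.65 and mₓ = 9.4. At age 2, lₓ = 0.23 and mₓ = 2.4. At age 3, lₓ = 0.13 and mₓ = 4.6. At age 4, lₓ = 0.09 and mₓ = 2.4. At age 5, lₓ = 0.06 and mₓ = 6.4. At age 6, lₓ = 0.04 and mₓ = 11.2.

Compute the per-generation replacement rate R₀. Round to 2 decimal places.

R₀ = Σ lₓ mₓ:
  age 1: 0.65 × 9.4 = 6.1100
  age 2: 0.23 × 2.4 = 0.5520
  age 3: 0.13 × 4.6 = 0.5980
  age 4: 0.09 × 2.4 = 0.2160
  age 5: 0.06 × 6.4 = 0.3840
  age 6: 0.04 × 11.2 = 0.4480
R₀ = 6.1100 + 0.5520 + 0.5980 + 0.2160 + 0.3840 + 0.4480 = 8.3080

8.31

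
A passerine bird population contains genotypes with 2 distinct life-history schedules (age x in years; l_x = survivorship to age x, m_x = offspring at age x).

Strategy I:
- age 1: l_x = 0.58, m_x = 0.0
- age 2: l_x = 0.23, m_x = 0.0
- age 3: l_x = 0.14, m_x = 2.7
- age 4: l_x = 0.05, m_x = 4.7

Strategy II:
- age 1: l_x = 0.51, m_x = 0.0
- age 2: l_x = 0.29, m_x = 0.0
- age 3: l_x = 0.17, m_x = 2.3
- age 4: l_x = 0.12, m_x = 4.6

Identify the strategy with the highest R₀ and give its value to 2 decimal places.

Strategy I: R₀ = 0.58×0.0 + 0.23×0.0 + 0.14×2.7 + 0.05×4.7 = 0.6130
Strategy II: R₀ = 0.51×0.0 + 0.29×0.0 + 0.17×2.3 + 0.12×4.6 = 0.9430
Highest R₀: strategy II with 0.9430.

0.94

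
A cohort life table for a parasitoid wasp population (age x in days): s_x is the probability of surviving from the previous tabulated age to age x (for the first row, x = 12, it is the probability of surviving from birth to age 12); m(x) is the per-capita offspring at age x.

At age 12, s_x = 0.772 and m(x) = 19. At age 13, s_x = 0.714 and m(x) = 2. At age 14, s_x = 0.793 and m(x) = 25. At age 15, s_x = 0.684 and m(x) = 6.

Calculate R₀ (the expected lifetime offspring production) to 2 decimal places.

Survivorship from birth: l_x = s_12·s_13·…·s_x.
  l_12 = 0.77200
  l_13 = 0.55121
  l_14 = 0.43711
  l_15 = 0.29898
R₀ = Σ l_x m(x):
  age 12: 0.77200 × 19 = 14.6680
  age 13: 0.55121 × 2 = 1.1024
  age 14: 0.43711 × 25 = 10.9277
  age 15: 0.29898 × 6 = 1.7939
R₀ = 14.6680 + 1.1024 + 10.9277 + 1.7939 = 28.4920

28.49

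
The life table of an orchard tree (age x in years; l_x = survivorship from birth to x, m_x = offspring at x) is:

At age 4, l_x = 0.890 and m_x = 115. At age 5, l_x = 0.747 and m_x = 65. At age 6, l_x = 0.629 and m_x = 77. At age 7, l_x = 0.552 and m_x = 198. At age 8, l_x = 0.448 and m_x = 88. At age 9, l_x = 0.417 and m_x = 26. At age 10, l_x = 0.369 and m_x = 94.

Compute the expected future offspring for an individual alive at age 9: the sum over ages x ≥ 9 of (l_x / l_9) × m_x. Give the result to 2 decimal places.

109.18

l_9 = 0.417. Conditional survival from age 9 to x is l_x / l_9.
  x=9: (0.417/0.417) × 26 = 26.0000
  x=10: (0.369/0.417) × 94 = 83.1799
Sum = 26.0000 + 83.1799 = 109.1799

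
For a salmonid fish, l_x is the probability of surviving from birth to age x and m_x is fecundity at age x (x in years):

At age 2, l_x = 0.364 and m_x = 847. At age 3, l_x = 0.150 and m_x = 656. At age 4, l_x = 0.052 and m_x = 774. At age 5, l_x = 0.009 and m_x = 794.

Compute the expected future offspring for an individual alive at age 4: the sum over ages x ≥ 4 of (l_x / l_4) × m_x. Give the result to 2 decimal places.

911.42

l_4 = 0.052. Conditional survival from age 4 to x is l_x / l_4.
  x=4: (0.052/0.052) × 774 = 774.0000
  x=5: (0.009/0.052) × 794 = 137.4231
Sum = 774.0000 + 137.4231 = 911.4231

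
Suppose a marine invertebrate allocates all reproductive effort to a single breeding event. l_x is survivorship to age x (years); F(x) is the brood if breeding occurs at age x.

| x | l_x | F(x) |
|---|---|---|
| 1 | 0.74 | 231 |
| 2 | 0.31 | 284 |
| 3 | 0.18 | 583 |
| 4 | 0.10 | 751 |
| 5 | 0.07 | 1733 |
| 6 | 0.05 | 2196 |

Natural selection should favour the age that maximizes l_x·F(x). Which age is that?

Expected offspring if breeding at age x = l_x × F(x):
  age 1: 0.74 × 231 = 170.940
  age 2: 0.31 × 284 = 88.040
  age 3: 0.18 × 583 = 104.940
  age 4: 0.10 × 751 = 75.100
  age 5: 0.07 × 1733 = 121.310
  age 6: 0.05 × 2196 = 109.800
Maximum at age 1 (170.940).

1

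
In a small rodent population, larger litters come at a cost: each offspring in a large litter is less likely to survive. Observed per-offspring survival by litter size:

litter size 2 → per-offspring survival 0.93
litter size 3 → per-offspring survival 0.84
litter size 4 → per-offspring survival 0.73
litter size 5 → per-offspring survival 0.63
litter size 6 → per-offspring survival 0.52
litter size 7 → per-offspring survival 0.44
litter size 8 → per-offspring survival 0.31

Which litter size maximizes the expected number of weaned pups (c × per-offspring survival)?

5

Expected weaned pups = c × s(c):
  c=2: 2 × 0.93 = 1.860
  c=3: 3 × 0.84 = 2.520
  c=4: 4 × 0.73 = 2.920
  c=5: 5 × 0.63 = 3.150
  c=6: 6 × 0.52 = 3.120
  c=7: 7 × 0.44 = 3.080
  c=8: 8 × 0.31 = 2.480
Maximum at c = 5 (3.150 weaned pups).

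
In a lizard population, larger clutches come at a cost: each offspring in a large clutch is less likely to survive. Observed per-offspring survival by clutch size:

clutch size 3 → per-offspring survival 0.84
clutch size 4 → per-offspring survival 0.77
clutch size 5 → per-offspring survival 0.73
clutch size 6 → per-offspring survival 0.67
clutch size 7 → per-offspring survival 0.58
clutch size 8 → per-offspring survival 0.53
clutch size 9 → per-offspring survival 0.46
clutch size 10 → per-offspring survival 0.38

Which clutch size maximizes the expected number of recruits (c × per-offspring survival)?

8

Expected recruits = c × s(c):
  c=3: 3 × 0.84 = 2.520
  c=4: 4 × 0.77 = 3.080
  c=5: 5 × 0.73 = 3.650
  c=6: 6 × 0.67 = 4.020
  c=7: 7 × 0.58 = 4.060
  c=8: 8 × 0.53 = 4.240
  c=9: 9 × 0.46 = 4.140
  c=10: 10 × 0.38 = 3.800
Maximum at c = 8 (4.240 recruits).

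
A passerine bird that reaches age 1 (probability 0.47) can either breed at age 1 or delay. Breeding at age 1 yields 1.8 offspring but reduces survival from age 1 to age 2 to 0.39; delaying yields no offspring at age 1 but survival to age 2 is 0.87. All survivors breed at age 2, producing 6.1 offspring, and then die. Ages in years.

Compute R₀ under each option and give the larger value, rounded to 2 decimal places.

2.49

breed at age 1: R₀ = 0.47 × (1.8 + 0.39 × 6.1) = 0.47 × 4.1790 = 1.9641
delay to age 2: R₀ = 0.47 × (0.87 × 6.1) = 0.47 × 5.3070 = 2.4943
Higher: delay to age 2 (2.4943).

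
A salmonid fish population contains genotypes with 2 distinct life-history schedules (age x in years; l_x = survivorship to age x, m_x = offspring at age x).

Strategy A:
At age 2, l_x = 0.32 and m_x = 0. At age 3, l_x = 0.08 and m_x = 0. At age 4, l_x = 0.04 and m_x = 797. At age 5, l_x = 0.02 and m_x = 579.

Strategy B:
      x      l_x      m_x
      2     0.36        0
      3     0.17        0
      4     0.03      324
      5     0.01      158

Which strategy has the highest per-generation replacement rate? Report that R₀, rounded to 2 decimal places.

43.46

Strategy A: R₀ = 0.32×0 + 0.08×0 + 0.04×797 + 0.02×579 = 43.4600
Strategy B: R₀ = 0.36×0 + 0.17×0 + 0.03×324 + 0.01×158 = 11.3000
Highest R₀: strategy A with 43.4600.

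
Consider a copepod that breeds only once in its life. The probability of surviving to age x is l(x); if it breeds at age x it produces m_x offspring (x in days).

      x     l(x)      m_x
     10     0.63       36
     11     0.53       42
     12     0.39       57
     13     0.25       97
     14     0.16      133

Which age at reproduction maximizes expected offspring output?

Expected offspring if breeding at age x = l(x) × m_x:
  age 10: 0.63 × 36 = 22.680
  age 11: 0.53 × 42 = 22.260
  age 12: 0.39 × 57 = 22.230
  age 13: 0.25 × 97 = 24.250
  age 14: 0.16 × 133 = 21.280
Maximum at age 13 (24.250).

13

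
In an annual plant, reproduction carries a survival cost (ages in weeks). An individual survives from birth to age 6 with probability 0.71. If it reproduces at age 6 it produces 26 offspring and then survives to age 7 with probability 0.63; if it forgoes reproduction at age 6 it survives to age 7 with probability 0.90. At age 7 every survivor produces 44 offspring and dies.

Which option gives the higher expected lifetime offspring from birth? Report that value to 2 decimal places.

breed at age 6: R₀ = 0.71 × (26 + 0.63 × 44) = 0.71 × 53.7200 = 38.1412
delay to age 7: R₀ = 0.71 × (0.90 × 44) = 0.71 × 39.6000 = 28.1160
Higher: breed at age 6 (38.1412).

38.14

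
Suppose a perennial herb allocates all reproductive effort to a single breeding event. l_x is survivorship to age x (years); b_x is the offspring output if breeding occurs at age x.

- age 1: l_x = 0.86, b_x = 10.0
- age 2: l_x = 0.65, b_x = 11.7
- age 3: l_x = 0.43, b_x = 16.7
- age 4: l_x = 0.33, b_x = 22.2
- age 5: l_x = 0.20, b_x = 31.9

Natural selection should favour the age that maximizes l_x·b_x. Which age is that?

1

Expected offspring if breeding at age x = l_x × b_x:
  age 1: 0.86 × 10.0 = 8.600
  age 2: 0.65 × 11.7 = 7.605
  age 3: 0.43 × 16.7 = 7.181
  age 4: 0.33 × 22.2 = 7.326
  age 5: 0.20 × 31.9 = 6.380
Maximum at age 1 (8.600).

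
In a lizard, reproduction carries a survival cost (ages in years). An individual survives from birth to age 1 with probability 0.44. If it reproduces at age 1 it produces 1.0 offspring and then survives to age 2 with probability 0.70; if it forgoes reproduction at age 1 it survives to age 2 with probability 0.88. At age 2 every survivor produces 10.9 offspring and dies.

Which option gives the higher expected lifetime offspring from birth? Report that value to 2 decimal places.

breed at age 1: R₀ = 0.44 × (1.0 + 0.70 × 10.9) = 0.44 × 8.6300 = 3.7972
delay to age 2: R₀ = 0.44 × (0.88 × 10.9) = 0.44 × 9.5920 = 4.2205
Higher: delay to age 2 (4.2205).

4.22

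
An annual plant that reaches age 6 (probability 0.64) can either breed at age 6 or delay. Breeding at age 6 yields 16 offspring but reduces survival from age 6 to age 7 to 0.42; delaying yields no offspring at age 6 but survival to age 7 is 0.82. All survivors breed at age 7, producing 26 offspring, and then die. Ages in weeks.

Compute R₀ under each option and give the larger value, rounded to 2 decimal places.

17.23

breed at age 6: R₀ = 0.64 × (16 + 0.42 × 26) = 0.64 × 26.9200 = 17.2288
delay to age 7: R₀ = 0.64 × (0.82 × 26) = 0.64 × 21.3200 = 13.6448
Higher: breed at age 6 (17.2288).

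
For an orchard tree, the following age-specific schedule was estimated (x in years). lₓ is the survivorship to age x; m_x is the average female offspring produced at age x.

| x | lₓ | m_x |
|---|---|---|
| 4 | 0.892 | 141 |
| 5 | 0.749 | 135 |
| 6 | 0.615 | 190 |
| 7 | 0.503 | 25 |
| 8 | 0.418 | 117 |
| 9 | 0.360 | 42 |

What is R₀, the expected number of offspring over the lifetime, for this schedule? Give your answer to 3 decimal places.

R₀ = Σ lₓ m_x:
  age 4: 0.892 × 141 = 125.7720
  age 5: 0.749 × 135 = 101.1150
  age 6: 0.615 × 190 = 116.8500
  age 7: 0.503 × 25 = 12.5750
  age 8: 0.418 × 117 = 48.9060
  age 9: 0.360 × 42 = 15.1200
R₀ = 125.7720 + 101.1150 + 116.8500 + 12.5750 + 48.9060 + 15.1200 = 420.3380

420.338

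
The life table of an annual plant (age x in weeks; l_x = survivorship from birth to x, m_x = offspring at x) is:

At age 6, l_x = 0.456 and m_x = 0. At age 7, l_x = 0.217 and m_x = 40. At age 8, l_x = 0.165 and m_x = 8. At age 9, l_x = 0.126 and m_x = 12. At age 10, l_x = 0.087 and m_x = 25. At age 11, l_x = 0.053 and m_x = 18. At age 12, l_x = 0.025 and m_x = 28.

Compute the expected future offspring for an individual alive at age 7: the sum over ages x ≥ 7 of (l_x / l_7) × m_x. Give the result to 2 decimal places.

70.70

l_7 = 0.217. Conditional survival from age 7 to x is l_x / l_7.
  x=7: (0.217/0.217) × 40 = 40.0000
  x=8: (0.165/0.217) × 8 = 6.0829
  x=9: (0.126/0.217) × 12 = 6.9677
  x=10: (0.087/0.217) × 25 = 10.0230
  x=11: (0.053/0.217) × 18 = 4.3963
  x=12: (0.025/0.217) × 28 = 3.2258
Sum = 40.0000 + 6.0829 + 6.9677 + 10.0230 + 4.3963 + 3.2258 = 70.6959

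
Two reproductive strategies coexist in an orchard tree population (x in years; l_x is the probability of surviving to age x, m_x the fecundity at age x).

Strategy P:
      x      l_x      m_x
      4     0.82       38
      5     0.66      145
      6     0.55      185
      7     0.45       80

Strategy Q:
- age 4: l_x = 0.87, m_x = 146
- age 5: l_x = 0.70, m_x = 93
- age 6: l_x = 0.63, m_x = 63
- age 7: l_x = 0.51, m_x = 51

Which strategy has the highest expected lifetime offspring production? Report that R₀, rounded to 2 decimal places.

Strategy P: R₀ = 0.82×38 + 0.66×145 + 0.55×185 + 0.45×80 = 264.6100
Strategy Q: R₀ = 0.87×146 + 0.70×93 + 0.63×63 + 0.51×51 = 257.8200
Highest R₀: strategy P with 264.6100.

264.61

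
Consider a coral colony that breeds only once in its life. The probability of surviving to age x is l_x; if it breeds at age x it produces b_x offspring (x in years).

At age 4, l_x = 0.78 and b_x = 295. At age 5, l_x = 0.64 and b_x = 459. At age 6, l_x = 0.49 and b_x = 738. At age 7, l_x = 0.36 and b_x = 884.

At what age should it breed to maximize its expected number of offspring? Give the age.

Expected offspring if breeding at age x = l_x × b_x:
  age 4: 0.78 × 295 = 230.100
  age 5: 0.64 × 459 = 293.760
  age 6: 0.49 × 738 = 361.620
  age 7: 0.36 × 884 = 318.240
Maximum at age 6 (361.620).

6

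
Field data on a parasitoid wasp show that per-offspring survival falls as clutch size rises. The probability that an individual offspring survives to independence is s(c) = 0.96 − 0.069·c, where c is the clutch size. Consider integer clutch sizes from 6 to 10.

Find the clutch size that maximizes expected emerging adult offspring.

7

Expected emerging adult offspring = c × s(c):
  c=6: 6 × 0.546 = 3.276
  c=7: 7 × 0.477 = 3.339
  c=8: 8 × 0.408 = 3.264
  c=9: 9 × 0.339 = 3.051
  c=10: 10 × 0.270 = 2.700
Maximum at c = 7 (3.339 emerging adult offspring).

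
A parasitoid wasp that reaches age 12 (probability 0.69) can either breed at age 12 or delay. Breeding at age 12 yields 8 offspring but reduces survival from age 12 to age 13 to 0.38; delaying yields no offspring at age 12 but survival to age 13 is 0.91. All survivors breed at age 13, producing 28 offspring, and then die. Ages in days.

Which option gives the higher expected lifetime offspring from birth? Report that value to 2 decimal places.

breed at age 12: R₀ = 0.69 × (8 + 0.38 × 28) = 0.69 × 18.6400 = 12.8616
delay to age 13: R₀ = 0.69 × (0.91 × 28) = 0.69 × 25.4800 = 17.5812
Higher: delay to age 13 (17.5812).

17.58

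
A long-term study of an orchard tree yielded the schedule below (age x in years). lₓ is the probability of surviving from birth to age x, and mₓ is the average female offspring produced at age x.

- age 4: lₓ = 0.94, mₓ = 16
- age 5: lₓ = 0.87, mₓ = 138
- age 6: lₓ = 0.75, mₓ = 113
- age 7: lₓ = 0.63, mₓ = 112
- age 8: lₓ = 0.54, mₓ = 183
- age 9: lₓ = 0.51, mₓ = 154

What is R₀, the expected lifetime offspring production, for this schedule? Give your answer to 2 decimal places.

467.77

R₀ = Σ lₓ mₓ:
  age 4: 0.94 × 16 = 15.0400
  age 5: 0.87 × 138 = 120.0600
  age 6: 0.75 × 113 = 84.7500
  age 7: 0.63 × 112 = 70.5600
  age 8: 0.54 × 183 = 98.8200
  age 9: 0.51 × 154 = 78.5400
R₀ = 15.0400 + 120.0600 + 84.7500 + 70.5600 + 98.8200 + 78.5400 = 467.7700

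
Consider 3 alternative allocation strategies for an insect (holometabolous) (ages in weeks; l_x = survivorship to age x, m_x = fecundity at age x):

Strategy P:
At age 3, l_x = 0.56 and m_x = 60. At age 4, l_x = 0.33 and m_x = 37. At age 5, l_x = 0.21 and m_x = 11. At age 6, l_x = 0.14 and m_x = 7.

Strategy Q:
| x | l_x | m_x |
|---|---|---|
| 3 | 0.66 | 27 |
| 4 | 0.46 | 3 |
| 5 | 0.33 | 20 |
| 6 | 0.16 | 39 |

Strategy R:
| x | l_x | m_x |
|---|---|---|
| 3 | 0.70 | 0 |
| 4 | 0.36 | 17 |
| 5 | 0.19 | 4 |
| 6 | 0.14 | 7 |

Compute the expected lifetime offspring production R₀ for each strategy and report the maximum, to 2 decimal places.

49.10

Strategy P: R₀ = 0.56×60 + 0.33×37 + 0.21×11 + 0.14×7 = 49.1000
Strategy Q: R₀ = 0.66×27 + 0.46×3 + 0.33×20 + 0.16×39 = 32.0400
Strategy R: R₀ = 0.70×0 + 0.36×17 + 0.19×4 + 0.14×7 = 7.8600
Highest R₀: strategy P with 49.1000.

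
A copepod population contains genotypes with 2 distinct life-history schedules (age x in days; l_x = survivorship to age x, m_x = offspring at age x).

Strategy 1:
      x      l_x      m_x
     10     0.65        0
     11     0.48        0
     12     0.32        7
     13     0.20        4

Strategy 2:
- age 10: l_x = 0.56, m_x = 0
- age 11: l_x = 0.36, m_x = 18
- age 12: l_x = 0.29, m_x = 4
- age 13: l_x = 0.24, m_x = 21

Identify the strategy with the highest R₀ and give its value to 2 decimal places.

12.68

Strategy 1: R₀ = 0.65×0 + 0.48×0 + 0.32×7 + 0.20×4 = 3.0400
Strategy 2: R₀ = 0.56×0 + 0.36×18 + 0.29×4 + 0.24×21 = 12.6800
Highest R₀: strategy 2 with 12.6800.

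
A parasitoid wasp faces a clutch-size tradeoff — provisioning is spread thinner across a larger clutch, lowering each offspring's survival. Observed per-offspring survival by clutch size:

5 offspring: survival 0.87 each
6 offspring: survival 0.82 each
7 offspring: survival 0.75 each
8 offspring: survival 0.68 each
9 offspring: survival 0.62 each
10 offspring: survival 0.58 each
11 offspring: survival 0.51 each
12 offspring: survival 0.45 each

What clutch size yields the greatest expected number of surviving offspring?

Expected surviving offspring = c × s(c):
  c=5: 5 × 0.87 = 4.350
  c=6: 6 × 0.82 = 4.920
  c=7: 7 × 0.75 = 5.250
  c=8: 8 × 0.68 = 5.440
  c=9: 9 × 0.62 = 5.580
  c=10: 10 × 0.58 = 5.800
  c=11: 11 × 0.51 = 5.610
  c=12: 12 × 0.45 = 5.400
Maximum at c = 10 (5.800 surviving offspring).

10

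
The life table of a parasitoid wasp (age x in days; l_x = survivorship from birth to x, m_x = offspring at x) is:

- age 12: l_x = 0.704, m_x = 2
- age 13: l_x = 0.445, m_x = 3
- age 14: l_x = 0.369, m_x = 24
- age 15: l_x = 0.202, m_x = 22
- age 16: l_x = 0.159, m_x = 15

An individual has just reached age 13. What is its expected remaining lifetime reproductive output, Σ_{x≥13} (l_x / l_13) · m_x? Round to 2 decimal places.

l_13 = 0.445. Conditional survival from age 13 to x is l_x / l_13.
  x=13: (0.445/0.445) × 3 = 3.0000
  x=14: (0.369/0.445) × 24 = 19.9011
  x=15: (0.202/0.445) × 22 = 9.9865
  x=16: (0.159/0.445) × 15 = 5.3596
Sum = 3.0000 + 19.9011 + 9.9865 + 5.3596 = 38.2472

38.25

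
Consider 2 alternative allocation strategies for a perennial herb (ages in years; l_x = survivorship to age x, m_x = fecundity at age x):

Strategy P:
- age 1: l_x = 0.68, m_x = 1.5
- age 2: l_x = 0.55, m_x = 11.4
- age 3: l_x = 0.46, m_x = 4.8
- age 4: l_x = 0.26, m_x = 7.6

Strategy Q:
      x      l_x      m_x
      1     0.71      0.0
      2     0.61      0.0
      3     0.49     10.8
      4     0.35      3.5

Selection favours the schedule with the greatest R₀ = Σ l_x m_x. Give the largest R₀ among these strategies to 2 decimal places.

Strategy P: R₀ = 0.68×1.5 + 0.55×11.4 + 0.46×4.8 + 0.26×7.6 = 11.4740
Strategy Q: R₀ = 0.71×0.0 + 0.61×0.0 + 0.49×10.8 + 0.35×3.5 = 6.5170
Highest R₀: strategy P with 11.4740.

11.47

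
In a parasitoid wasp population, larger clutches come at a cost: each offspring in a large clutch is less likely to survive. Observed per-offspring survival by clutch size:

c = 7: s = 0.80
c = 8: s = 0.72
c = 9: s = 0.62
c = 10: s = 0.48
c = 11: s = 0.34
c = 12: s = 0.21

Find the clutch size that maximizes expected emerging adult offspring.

Expected emerging adult offspring = c × s(c):
  c=7: 7 × 0.80 = 5.600
  c=8: 8 × 0.72 = 5.760
  c=9: 9 × 0.62 = 5.580
  c=10: 10 × 0.48 = 4.800
  c=11: 11 × 0.34 = 3.740
  c=12: 12 × 0.21 = 2.520
Maximum at c = 8 (5.760 emerging adult offspring).

8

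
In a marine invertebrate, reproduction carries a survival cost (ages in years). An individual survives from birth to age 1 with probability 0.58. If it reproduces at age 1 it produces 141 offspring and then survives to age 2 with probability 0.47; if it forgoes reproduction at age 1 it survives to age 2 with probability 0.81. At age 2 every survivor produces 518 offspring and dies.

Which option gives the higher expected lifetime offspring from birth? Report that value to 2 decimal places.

breed at age 1: R₀ = 0.58 × (141 + 0.47 × 518) = 0.58 × 384.4600 = 222.9868
delay to age 2: R₀ = 0.58 × (0.81 × 518) = 0.58 × 419.5800 = 243.3564
Higher: delay to age 2 (243.3564).

243.36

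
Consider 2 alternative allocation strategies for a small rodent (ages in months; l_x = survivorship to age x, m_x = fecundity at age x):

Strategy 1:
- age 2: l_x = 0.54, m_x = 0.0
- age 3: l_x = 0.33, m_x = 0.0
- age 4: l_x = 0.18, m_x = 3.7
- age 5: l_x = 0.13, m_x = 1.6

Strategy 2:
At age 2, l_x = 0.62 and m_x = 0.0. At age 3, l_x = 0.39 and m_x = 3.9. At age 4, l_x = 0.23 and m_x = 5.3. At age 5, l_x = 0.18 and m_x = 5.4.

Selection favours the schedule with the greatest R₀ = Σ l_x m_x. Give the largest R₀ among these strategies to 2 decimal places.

Strategy 1: R₀ = 0.54×0.0 + 0.33×0.0 + 0.18×3.7 + 0.13×1.6 = 0.8740
Strategy 2: R₀ = 0.62×0.0 + 0.39×3.9 + 0.23×5.3 + 0.18×5.4 = 3.7120
Highest R₀: strategy 2 with 3.7120.

3.71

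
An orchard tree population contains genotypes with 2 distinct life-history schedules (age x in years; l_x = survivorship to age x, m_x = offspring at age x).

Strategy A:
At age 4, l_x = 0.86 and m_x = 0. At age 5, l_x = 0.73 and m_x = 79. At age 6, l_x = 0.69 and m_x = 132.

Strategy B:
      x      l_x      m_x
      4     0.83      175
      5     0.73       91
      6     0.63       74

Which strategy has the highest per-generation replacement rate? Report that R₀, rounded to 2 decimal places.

Strategy A: R₀ = 0.86×0 + 0.73×79 + 0.69×132 = 148.7500
Strategy B: R₀ = 0.83×175 + 0.73×91 + 0.63×74 = 258.3000
Highest R₀: strategy B with 258.3000.

258.30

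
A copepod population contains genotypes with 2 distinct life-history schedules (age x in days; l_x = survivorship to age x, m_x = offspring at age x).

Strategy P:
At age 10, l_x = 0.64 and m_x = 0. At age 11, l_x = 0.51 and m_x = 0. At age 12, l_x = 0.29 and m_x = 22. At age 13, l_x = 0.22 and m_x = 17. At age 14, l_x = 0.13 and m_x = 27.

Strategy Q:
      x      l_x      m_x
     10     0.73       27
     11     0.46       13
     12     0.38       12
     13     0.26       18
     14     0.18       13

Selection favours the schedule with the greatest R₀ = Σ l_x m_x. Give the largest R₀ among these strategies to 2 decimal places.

37.27

Strategy P: R₀ = 0.64×0 + 0.51×0 + 0.29×22 + 0.22×17 + 0.13×27 = 13.6300
Strategy Q: R₀ = 0.73×27 + 0.46×13 + 0.38×12 + 0.26×18 + 0.18×13 = 37.2700
Highest R₀: strategy Q with 37.2700.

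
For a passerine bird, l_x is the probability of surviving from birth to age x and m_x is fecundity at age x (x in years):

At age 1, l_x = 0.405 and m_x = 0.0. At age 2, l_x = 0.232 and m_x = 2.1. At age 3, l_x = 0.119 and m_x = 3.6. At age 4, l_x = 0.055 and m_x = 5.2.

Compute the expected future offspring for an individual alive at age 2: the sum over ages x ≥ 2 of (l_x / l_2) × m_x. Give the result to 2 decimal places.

5.18

l_2 = 0.232. Conditional survival from age 2 to x is l_x / l_2.
  x=2: (0.232/0.232) × 2.1 = 2.1000
  x=3: (0.119/0.232) × 3.6 = 1.8466
  x=4: (0.055/0.232) × 5.2 = 1.2328
Sum = 2.1000 + 1.8466 + 1.2328 = 5.1793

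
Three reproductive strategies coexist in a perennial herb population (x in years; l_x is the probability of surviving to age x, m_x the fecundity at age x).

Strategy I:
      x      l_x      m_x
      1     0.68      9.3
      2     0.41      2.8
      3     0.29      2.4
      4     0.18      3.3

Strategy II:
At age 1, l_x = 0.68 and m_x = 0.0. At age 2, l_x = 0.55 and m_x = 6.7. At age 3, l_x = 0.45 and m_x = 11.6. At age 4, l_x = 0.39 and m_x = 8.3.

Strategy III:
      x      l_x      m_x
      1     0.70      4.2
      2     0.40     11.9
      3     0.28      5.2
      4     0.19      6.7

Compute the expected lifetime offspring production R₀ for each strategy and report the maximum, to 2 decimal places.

12.14

Strategy I: R₀ = 0.68×9.3 + 0.41×2.8 + 0.29×2.4 + 0.18×3.3 = 8.7620
Strategy II: R₀ = 0.68×0.0 + 0.55×6.7 + 0.45×11.6 + 0.39×8.3 = 12.1420
Strategy III: R₀ = 0.70×4.2 + 0.40×11.9 + 0.28×5.2 + 0.19×6.7 = 10.4290
Highest R₀: strategy II with 12.1420.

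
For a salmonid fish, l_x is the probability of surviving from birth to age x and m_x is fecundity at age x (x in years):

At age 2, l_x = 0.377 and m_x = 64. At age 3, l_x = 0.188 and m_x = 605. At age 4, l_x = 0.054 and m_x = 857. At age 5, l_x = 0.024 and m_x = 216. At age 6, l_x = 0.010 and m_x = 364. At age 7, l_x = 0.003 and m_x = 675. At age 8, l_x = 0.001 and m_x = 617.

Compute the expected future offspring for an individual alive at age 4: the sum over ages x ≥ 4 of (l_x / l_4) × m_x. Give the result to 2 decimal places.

l_4 = 0.054. Conditional survival from age 4 to x is l_x / l_4.
  x=4: (0.054/0.054) × 857 = 857.0000
  x=5: (0.024/0.054) × 216 = 96.0000
  x=6: (0.010/0.054) × 364 = 67.4074
  x=7: (0.003/0.054) × 675 = 37.5000
  x=8: (0.001/0.054) × 617 = 11.4259
Sum = 857.0000 + 96.0000 + 67.4074 + 37.5000 + 11.4259 = 1069.3333

1069.33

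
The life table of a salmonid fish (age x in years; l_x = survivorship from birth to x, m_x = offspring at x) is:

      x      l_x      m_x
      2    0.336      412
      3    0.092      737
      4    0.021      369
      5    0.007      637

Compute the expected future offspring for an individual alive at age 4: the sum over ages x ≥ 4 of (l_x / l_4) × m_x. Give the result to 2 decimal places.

581.33

l_4 = 0.021. Conditional survival from age 4 to x is l_x / l_4.
  x=4: (0.021/0.021) × 369 = 369.0000
  x=5: (0.007/0.021) × 637 = 212.3333
Sum = 369.0000 + 212.3333 = 581.3333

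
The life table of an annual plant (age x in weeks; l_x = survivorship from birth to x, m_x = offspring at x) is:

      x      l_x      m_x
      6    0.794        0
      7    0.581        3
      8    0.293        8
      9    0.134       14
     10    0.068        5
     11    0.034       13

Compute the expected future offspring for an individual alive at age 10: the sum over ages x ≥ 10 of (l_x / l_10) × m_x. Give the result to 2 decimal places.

11.50

l_10 = 0.068. Conditional survival from age 10 to x is l_x / l_10.
  x=10: (0.068/0.068) × 5 = 5.0000
  x=11: (0.034/0.068) × 13 = 6.5000
Sum = 5.0000 + 6.5000 = 11.5000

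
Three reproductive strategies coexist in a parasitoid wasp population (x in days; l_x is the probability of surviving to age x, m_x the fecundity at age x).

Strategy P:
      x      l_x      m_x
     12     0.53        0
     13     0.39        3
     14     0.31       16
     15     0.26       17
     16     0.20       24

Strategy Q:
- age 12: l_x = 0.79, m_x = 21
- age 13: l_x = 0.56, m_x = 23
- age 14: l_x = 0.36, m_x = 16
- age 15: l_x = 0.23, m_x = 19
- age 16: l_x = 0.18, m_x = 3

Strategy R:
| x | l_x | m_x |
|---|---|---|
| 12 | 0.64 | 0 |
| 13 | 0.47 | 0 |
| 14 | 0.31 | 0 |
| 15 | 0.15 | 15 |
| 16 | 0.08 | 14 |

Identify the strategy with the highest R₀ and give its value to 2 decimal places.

40.14

Strategy P: R₀ = 0.53×0 + 0.39×3 + 0.31×16 + 0.26×17 + 0.20×24 = 15.3500
Strategy Q: R₀ = 0.79×21 + 0.56×23 + 0.36×16 + 0.23×19 + 0.18×3 = 40.1400
Strategy R: R₀ = 0.64×0 + 0.47×0 + 0.31×0 + 0.15×15 + 0.08×14 = 3.3700
Highest R₀: strategy Q with 40.1400.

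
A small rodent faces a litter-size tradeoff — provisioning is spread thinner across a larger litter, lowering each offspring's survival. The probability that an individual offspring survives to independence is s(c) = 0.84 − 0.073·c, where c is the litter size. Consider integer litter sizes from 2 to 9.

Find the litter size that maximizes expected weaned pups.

6

Expected weaned pups = c × s(c):
  c=2: 2 × 0.694 = 1.388
  c=3: 3 × 0.621 = 1.863
  c=4: 4 × 0.548 = 2.192
  c=5: 5 × 0.475 = 2.375
  c=6: 6 × 0.402 = 2.412
  c=7: 7 × 0.329 = 2.303
  c=8: 8 × 0.256 = 2.048
  c=9: 9 × 0.183 = 1.647
Maximum at c = 6 (2.412 weaned pups).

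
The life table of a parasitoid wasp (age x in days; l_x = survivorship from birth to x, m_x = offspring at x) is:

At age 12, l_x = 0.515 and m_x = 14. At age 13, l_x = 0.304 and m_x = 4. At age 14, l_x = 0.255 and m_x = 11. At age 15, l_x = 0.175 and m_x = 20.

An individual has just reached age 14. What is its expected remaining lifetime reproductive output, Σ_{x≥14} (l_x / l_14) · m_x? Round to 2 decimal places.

l_14 = 0.255. Conditional survival from age 14 to x is l_x / l_14.
  x=14: (0.255/0.255) × 11 = 11.0000
  x=15: (0.175/0.255) × 20 = 13.7255
Sum = 11.0000 + 13.7255 = 24.7255

24.73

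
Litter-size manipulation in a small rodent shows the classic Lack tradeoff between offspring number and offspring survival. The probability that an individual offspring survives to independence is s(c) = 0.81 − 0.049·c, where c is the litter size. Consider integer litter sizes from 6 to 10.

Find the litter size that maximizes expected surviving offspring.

8

Expected surviving offspring = c × s(c):
  c=6: 6 × 0.516 = 3.096
  c=7: 7 × 0.467 = 3.269
  c=8: 8 × 0.418 = 3.344
  c=9: 9 × 0.369 = 3.321
  c=10: 10 × 0.320 = 3.200
Maximum at c = 8 (3.344 surviving offspring).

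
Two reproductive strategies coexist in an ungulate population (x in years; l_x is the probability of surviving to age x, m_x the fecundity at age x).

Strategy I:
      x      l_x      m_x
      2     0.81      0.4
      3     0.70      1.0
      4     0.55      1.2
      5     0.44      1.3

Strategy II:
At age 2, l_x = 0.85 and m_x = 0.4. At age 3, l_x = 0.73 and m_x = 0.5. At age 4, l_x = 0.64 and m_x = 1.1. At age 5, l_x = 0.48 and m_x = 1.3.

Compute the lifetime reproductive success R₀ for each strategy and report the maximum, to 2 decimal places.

Strategy I: R₀ = 0.81×0.4 + 0.70×1.0 + 0.55×1.2 + 0.44×1.3 = 2.2560
Strategy II: R₀ = 0.85×0.4 + 0.73×0.5 + 0.64×1.1 + 0.48×1.3 = 2.0330
Highest R₀: strategy I with 2.2560.

2.26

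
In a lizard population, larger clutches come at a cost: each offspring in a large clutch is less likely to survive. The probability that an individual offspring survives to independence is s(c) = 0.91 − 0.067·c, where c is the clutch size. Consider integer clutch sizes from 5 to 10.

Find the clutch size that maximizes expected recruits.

7

Expected recruits = c × s(c):
  c=5: 5 × 0.575 = 2.875
  c=6: 6 × 0.508 = 3.048
  c=7: 7 × 0.441 = 3.087
  c=8: 8 × 0.374 = 2.992
  c=9: 9 × 0.307 = 2.763
  c=10: 10 × 0.240 = 2.400
Maximum at c = 7 (3.087 recruits).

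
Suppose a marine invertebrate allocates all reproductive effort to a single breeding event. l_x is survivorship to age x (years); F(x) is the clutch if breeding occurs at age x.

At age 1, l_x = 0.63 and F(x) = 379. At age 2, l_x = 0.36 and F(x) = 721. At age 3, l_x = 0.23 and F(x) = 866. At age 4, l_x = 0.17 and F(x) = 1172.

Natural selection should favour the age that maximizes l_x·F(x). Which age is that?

2

Expected offspring if breeding at age x = l_x × F(x):
  age 1: 0.63 × 379 = 238.770
  age 2: 0.36 × 721 = 259.560
  age 3: 0.23 × 866 = 199.180
  age 4: 0.17 × 1172 = 199.240
Maximum at age 2 (259.560).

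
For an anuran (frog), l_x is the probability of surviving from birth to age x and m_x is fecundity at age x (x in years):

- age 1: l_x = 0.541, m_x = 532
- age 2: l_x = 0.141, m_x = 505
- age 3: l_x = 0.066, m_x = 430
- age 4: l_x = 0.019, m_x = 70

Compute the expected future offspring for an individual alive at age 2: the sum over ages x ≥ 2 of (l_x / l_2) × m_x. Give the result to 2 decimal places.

l_2 = 0.141. Conditional survival from age 2 to x is l_x / l_2.
  x=2: (0.141/0.141) × 505 = 505.0000
  x=3: (0.066/0.141) × 430 = 201.2766
  x=4: (0.019/0.141) × 70 = 9.4326
Sum = 505.0000 + 201.2766 + 9.4326 = 715.7092

715.71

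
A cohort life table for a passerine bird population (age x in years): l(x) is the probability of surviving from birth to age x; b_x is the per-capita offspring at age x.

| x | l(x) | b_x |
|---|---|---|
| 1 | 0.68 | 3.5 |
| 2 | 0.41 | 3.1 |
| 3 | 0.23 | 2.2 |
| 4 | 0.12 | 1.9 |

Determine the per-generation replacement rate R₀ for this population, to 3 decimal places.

4.385

R₀ = Σ l(x) b_x:
  age 1: 0.68 × 3.5 = 2.3800
  age 2: 0.41 × 3.1 = 1.2710
  age 3: 0.23 × 2.2 = 0.5060
  age 4: 0.12 × 1.9 = 0.2280
R₀ = 2.3800 + 1.2710 + 0.5060 + 0.2280 = 4.3850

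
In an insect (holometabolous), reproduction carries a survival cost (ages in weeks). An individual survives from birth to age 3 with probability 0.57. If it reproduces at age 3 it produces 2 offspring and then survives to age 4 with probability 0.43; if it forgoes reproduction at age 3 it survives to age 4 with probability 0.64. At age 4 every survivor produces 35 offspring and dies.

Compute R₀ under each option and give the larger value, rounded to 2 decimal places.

12.77

breed at age 3: R₀ = 0.57 × (2 + 0.43 × 35) = 0.57 × 17.0500 = 9.7185
delay to age 4: R₀ = 0.57 × (0.64 × 35) = 0.57 × 22.4000 = 12.7680
Higher: delay to age 4 (12.7680).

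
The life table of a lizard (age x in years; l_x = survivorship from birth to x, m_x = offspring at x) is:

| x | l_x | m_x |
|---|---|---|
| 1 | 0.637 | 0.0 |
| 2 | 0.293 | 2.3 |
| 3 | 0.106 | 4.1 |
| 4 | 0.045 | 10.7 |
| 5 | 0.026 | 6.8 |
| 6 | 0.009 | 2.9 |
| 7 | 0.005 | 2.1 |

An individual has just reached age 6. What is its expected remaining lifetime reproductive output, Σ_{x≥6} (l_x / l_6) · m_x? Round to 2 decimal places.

l_6 = 0.009. Conditional survival from age 6 to x is l_x / l_6.
  x=6: (0.009/0.009) × 2.9 = 2.9000
  x=7: (0.005/0.009) × 2.1 = 1.1667
Sum = 2.9000 + 1.1667 = 4.0667

4.07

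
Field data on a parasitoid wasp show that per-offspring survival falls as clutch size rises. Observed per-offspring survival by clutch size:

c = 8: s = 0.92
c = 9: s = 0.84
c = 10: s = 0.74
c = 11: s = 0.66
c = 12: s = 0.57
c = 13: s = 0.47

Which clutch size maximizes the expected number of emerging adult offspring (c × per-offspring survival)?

Expected emerging adult offspring = c × s(c):
  c=8: 8 × 0.92 = 7.360
  c=9: 9 × 0.84 = 7.560
  c=10: 10 × 0.74 = 7.400
  c=11: 11 × 0.66 = 7.260
  c=12: 12 × 0.57 = 6.840
  c=13: 13 × 0.47 = 6.110
Maximum at c = 9 (7.560 emerging adult offspring).

9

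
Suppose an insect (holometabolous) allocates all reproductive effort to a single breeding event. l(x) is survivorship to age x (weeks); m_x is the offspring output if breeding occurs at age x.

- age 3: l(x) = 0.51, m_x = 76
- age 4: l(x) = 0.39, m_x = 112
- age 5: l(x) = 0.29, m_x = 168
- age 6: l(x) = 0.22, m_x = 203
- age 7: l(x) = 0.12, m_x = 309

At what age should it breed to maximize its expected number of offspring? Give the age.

5

Expected offspring if breeding at age x = l(x) × m_x:
  age 3: 0.51 × 76 = 38.760
  age 4: 0.39 × 112 = 43.680
  age 5: 0.29 × 168 = 48.720
  age 6: 0.22 × 203 = 44.660
  age 7: 0.12 × 309 = 37.080
Maximum at age 5 (48.720).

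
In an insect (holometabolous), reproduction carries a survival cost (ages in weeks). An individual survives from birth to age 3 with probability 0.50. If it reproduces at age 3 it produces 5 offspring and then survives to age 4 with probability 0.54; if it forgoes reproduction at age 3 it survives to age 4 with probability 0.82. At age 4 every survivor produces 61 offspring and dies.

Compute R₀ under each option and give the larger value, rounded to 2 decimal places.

breed at age 3: R₀ = 0.50 × (5 + 0.54 × 61) = 0.50 × 37.9400 = 18.9700
delay to age 4: R₀ = 0.50 × (0.82 × 61) = 0.50 × 50.0200 = 25.0100
Higher: delay to age 4 (25.0100).

25.01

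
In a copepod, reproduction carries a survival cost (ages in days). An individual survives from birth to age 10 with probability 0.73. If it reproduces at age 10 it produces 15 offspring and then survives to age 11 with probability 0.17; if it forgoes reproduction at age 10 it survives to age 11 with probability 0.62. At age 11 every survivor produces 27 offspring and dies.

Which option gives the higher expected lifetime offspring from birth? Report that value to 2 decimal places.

breed at age 10: R₀ = 0.73 × (15 + 0.17 × 27) = 0.73 × 19.5900 = 14.3007
delay to age 11: R₀ = 0.73 × (0.62 × 27) = 0.73 × 16.7400 = 12.2202
Higher: breed at age 10 (14.3007).

14.30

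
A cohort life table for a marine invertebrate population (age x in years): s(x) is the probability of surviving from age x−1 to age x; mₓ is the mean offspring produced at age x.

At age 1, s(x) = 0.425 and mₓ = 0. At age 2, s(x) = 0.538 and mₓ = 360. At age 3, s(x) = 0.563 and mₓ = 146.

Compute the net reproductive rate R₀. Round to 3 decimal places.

101.109

Survivorship from birth: l_x = s_1·s_2·…·s_x.
  l_1 = 0.42500
  l_2 = 0.22865
  l_3 = 0.12873
R₀ = Σ l_x mₓ:
  age 1: 0.42500 × 0 = 0.0000
  age 2: 0.22865 × 360 = 82.3140
  age 3: 0.12873 × 146 = 18.7946
R₀ = 0.0000 + 82.3140 + 18.7946 = 101.1086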